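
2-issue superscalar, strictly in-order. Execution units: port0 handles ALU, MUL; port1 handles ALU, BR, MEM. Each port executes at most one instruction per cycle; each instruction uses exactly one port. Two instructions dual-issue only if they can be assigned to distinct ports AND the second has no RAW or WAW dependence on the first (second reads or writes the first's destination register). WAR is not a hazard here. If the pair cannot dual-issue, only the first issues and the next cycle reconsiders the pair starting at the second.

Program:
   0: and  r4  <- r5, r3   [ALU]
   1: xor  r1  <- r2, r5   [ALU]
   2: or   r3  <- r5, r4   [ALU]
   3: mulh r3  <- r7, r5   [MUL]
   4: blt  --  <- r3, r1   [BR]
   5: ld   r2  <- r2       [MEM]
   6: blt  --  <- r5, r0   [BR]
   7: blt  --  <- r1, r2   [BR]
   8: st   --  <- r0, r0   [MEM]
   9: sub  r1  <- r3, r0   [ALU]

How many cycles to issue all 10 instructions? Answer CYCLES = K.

t=0 i0+i1:and.ALU+xor.ALU ; 2-wide
t=1 i2:or.ALU ; WAW r3
t=2 i3:mulh.MUL ; RAW r3
t=3 i4:blt.BR ; no-port BR/MEM
t=4 i5:ld.MEM ; no-port MEM/BR
t=5 i6:blt.BR ; no-port BR/BR
t=6 i7:blt.BR ; no-port BR/MEM
t=7 i8+i9:st.MEM+sub.ALU ; 2-wide

CYCLES = 8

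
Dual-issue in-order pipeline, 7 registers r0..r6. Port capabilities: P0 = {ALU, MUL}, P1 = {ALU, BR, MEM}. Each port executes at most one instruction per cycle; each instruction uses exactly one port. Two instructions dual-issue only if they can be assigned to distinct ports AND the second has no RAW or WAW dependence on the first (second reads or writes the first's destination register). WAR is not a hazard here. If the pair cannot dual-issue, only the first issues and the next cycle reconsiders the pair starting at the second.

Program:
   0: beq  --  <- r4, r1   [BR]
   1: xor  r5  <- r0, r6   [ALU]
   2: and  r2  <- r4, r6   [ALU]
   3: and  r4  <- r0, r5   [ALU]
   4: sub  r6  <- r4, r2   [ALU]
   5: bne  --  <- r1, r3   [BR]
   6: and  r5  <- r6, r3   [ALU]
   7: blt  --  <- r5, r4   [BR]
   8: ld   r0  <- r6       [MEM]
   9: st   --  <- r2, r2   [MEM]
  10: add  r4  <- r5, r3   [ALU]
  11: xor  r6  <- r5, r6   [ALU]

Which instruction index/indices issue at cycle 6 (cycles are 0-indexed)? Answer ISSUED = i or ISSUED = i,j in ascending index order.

c0: i0/i1 beq.BR;xor.ALU  pair
c1: i2/i3 and.ALU;and.ALU  pair
c2: i4/i5 sub.ALU;bne.BR  pair
c3: i6 and.ALU  RAW r5
c4: i7 blt.BR  no-port BR/MEM
c5: i8 ld.MEM  no-port MEM/MEM
c6: i9/i10 st.MEM;add.ALU  pair
c7: i11 xor.ALU  tail

ISSUED = 9,10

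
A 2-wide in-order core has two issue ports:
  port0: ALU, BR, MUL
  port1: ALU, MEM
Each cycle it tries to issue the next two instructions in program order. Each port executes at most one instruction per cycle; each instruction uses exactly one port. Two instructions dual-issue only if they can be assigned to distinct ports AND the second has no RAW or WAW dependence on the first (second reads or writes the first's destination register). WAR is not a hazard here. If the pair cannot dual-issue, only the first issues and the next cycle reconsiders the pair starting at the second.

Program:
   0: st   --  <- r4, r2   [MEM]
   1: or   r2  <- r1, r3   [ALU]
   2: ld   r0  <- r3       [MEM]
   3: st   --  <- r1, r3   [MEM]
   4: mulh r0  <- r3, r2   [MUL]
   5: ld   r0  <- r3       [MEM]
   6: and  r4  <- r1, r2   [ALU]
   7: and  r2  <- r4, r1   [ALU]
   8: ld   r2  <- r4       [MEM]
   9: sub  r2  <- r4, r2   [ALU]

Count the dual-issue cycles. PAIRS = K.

[0] i0,i1  st.MEM or.ALU  -- dual
[1] i2  ld.MEM  -- no-port MEM/MEM
[2] i3,i4  st.MEM mulh.MUL  -- dual
[3] i5,i6  ld.MEM and.ALU  -- dual
[4] i7  and.ALU  -- WAW r2
[5] i8  ld.MEM  -- RAW+WAW r2
[6] i9  sub.ALU  -- tail

PAIRS = 3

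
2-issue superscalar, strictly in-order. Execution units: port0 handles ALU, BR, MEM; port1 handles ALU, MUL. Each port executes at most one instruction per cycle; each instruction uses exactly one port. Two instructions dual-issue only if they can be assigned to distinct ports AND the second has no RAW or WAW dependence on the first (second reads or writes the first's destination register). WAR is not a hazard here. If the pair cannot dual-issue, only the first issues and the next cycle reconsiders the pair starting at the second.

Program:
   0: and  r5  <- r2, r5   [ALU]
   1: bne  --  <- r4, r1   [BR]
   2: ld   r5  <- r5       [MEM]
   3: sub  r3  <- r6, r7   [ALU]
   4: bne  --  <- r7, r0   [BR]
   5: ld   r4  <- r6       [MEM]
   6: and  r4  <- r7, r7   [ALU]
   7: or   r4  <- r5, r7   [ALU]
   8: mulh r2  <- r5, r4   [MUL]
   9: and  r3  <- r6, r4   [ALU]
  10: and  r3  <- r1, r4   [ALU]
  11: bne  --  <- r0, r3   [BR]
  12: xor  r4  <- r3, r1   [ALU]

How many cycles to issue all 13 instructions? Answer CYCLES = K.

0. and/bne @i0+i1  | pair
1. ld/sub @i2+i3  | pair
2. bne @i4  | no-port BR/MEM
3. ld @i5  | WAW r4
4. and @i6  | WAW r4
5. or @i7  | RAW r4
6. mulh/and @i8+i9  | pair
7. and @i10  | RAW r3
8. bne/xor @i11+i12  | pair

CYCLES = 9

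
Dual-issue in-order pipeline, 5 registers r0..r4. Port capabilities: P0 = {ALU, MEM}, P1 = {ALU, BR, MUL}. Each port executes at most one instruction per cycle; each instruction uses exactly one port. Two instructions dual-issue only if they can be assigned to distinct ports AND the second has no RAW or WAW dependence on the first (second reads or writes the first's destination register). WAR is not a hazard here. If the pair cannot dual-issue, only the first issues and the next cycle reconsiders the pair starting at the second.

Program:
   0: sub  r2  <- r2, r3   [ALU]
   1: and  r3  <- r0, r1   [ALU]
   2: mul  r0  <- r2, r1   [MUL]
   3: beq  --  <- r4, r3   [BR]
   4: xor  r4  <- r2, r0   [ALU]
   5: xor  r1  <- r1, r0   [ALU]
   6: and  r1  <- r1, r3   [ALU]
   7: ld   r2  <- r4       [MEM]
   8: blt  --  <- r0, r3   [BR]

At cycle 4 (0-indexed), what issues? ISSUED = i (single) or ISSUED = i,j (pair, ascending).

  cy0 -> i0+i1 (sub.ALU and.ALU) dual
  cy1 -> i2 (mul.MUL) no-port MUL/BR
  cy2 -> i3+i4 (beq.BR xor.ALU) dual
  cy3 -> i5 (xor.ALU) RAW+WAW r1
  cy4 -> i6+i7 (and.ALU ld.MEM) dual
  cy5 -> i8 (blt.BR) tail

ISSUED = 6,7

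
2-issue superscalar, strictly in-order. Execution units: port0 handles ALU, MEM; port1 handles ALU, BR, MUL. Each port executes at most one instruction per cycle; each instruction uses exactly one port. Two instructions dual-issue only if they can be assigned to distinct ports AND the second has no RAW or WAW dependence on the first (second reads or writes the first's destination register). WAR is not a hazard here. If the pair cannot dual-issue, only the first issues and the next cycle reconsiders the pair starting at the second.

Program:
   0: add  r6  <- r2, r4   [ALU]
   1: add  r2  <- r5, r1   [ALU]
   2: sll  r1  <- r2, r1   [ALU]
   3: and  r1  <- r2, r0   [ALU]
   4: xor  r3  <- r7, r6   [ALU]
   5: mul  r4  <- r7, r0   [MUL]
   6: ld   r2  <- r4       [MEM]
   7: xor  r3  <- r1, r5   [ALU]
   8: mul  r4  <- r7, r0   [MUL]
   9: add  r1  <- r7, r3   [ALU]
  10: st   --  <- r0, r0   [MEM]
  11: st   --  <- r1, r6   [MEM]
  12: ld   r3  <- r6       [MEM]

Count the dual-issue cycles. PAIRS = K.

PAIRS = 4

c0: i0+i1 add+add  pair
c1: i2 sll  WAW r1
c2: i3+i4 and+xor  pair
c3: i5 mul  RAW r4
c4: i6+i7 ld+xor  pair
c5: i8+i9 mul+add  pair
c6: i10 st  no-port MEM/MEM
c7: i11 st  no-port MEM/MEM
c8: i12 ld  tail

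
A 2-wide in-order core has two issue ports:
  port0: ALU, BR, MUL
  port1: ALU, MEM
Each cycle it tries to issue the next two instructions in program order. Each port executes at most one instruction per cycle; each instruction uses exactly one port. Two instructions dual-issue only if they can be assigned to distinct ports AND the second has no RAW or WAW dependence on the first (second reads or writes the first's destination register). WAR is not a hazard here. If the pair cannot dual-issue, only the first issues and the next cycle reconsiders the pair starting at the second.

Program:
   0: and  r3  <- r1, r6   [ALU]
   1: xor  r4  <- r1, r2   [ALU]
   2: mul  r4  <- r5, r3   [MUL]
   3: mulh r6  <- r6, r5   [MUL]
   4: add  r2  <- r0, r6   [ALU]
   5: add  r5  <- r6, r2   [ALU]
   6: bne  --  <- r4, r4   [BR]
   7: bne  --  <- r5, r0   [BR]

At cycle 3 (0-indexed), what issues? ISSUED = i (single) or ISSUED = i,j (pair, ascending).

ISSUED = 4

[0] i0+i1  and/xor  -- dual
[1] i2  mul  -- no-port MUL/MUL
[2] i3  mulh  -- RAW r6
[3] i4  add  -- RAW r2
[4] i5+i6  add/bne  -- dual
[5] i7  bne  -- tail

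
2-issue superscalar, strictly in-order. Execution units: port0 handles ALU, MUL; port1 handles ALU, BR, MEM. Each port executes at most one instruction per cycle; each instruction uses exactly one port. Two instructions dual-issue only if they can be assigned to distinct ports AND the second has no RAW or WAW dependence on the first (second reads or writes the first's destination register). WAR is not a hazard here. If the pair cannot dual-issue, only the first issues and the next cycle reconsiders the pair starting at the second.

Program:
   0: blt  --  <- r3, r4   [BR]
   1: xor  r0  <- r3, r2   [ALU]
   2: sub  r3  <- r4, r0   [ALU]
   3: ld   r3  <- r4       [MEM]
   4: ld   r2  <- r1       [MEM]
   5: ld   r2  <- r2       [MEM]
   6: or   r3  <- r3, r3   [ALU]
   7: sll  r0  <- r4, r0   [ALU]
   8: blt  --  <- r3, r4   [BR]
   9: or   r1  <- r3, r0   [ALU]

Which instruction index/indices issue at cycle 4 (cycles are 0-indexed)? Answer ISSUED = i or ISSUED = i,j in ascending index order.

ISSUED = 5,6

  cy0 -> i0&i1 (blt.BR/xor.ALU) pair
  cy1 -> i2 (sub.ALU) WAW r3
  cy2 -> i3 (ld.MEM) no-port MEM/MEM
  cy3 -> i4 (ld.MEM) no-port MEM/MEM
  cy4 -> i5&i6 (ld.MEM/or.ALU) pair
  cy5 -> i7&i8 (sll.ALU/blt.BR) pair
  cy6 -> i9 (or.ALU) tail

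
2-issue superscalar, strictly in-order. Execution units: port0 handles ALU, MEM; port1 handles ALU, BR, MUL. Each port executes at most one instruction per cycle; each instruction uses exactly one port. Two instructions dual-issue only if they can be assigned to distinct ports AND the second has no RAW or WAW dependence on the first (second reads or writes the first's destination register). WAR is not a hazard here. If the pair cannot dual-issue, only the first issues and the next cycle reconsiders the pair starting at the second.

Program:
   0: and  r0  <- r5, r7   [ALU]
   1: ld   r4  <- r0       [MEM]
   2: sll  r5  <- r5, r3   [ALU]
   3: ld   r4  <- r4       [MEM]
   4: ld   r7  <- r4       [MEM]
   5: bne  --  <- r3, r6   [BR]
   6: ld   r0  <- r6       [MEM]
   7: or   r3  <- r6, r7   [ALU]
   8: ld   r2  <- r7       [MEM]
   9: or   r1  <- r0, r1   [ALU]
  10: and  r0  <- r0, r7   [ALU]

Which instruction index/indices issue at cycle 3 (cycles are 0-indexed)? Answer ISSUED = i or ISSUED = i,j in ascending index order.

ISSUED = 4,5

#0 head=0: and i0 RAW r0
#1 head=1: ld;sll i1,i2 2-wide
#2 head=3: ld i3 no-port MEM/MEM
#3 head=4: ld;bne i4,i5 2-wide
#4 head=6: ld;or i6,i7 2-wide
#5 head=8: ld;or i8,i9 2-wide
#6 head=10: and i10 tail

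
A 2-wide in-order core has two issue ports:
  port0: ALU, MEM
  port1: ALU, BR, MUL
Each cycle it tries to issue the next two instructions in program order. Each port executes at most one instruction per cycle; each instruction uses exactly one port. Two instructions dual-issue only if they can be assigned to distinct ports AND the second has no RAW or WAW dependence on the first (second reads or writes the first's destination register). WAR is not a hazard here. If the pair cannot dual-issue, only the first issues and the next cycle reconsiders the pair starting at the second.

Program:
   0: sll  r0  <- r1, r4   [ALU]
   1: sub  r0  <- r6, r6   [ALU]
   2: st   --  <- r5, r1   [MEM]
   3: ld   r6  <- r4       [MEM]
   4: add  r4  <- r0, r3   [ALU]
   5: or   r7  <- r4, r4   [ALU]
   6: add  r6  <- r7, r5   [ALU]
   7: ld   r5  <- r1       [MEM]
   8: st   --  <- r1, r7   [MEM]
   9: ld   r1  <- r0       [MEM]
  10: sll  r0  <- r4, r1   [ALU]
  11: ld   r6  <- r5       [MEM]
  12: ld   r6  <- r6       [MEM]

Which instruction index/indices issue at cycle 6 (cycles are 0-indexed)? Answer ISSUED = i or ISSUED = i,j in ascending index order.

ISSUED = 9

t=0 i0:sll.ALU ; WAW r0
t=1 i1/i2:sub.ALU+st.MEM ; dual
t=2 i3/i4:ld.MEM+add.ALU ; dual
t=3 i5:or.ALU ; RAW r7
t=4 i6/i7:add.ALU+ld.MEM ; dual
t=5 i8:st.MEM ; no-port MEM/MEM
t=6 i9:ld.MEM ; RAW r1
t=7 i10/i11:sll.ALU+ld.MEM ; dual
t=8 i12:ld.MEM ; tail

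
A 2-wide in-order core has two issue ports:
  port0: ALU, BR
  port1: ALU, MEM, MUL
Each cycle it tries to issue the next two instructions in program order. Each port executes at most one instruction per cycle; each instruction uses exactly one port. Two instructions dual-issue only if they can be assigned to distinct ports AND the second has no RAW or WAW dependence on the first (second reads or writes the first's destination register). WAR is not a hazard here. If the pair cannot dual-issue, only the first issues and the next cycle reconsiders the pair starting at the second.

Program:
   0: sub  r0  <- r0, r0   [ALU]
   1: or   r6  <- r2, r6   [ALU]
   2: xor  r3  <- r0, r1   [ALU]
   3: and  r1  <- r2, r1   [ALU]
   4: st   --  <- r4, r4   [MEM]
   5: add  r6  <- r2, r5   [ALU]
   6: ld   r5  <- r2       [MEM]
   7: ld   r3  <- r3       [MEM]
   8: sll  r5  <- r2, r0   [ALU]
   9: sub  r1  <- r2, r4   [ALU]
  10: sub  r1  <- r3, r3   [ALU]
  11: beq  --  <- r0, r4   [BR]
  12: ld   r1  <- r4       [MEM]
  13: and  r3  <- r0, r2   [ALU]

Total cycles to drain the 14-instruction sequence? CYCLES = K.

CYCLES = 8

#0 head=0: sub.ALU;or.ALU i0&i1 dual
#1 head=2: xor.ALU;and.ALU i2&i3 dual
#2 head=4: st.MEM;add.ALU i4&i5 dual
#3 head=6: ld.MEM i6 no-port MEM/MEM
#4 head=7: ld.MEM;sll.ALU i7&i8 dual
#5 head=9: sub.ALU i9 WAW r1
#6 head=10: sub.ALU;beq.BR i10&i11 dual
#7 head=12: ld.MEM;and.ALU i12&i13 dual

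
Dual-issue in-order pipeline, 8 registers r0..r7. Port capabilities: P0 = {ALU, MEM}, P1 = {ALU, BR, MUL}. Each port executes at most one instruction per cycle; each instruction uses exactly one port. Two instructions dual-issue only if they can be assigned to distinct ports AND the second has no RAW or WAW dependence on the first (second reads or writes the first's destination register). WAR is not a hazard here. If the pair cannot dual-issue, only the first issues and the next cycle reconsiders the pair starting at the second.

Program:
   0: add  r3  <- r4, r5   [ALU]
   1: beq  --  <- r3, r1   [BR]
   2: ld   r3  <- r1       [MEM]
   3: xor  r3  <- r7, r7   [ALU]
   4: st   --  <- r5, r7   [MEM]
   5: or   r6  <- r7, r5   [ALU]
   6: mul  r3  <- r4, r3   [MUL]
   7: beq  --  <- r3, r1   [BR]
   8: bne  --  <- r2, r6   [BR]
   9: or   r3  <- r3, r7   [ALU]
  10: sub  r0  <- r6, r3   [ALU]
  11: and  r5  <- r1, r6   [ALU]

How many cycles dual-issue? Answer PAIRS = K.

PAIRS = 5

[0] i0  add.ALU  -- RAW r3
[1] i1&i2  beq.BR/ld.MEM  -- 2-wide
[2] i3&i4  xor.ALU/st.MEM  -- 2-wide
[3] i5&i6  or.ALU/mul.MUL  -- 2-wide
[4] i7  beq.BR  -- no-port BR/BR
[5] i8&i9  bne.BR/or.ALU  -- 2-wide
[6] i10&i11  sub.ALU/and.ALU  -- 2-wide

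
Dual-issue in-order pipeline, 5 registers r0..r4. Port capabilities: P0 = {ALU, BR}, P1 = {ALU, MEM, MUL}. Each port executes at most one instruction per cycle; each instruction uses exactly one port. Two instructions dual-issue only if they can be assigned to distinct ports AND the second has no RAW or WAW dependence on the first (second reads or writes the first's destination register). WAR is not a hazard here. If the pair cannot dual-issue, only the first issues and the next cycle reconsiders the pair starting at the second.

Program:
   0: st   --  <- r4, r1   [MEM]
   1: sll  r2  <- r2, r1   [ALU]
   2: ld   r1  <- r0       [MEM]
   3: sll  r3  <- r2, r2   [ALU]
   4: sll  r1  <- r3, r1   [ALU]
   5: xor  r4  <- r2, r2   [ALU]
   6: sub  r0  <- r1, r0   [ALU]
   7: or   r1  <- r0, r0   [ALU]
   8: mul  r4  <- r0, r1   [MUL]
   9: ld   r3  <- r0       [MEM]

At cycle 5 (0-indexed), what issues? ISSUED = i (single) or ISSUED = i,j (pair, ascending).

ISSUED = 8

c0: i0/i1 st.MEM sll.ALU  dual
c1: i2/i3 ld.MEM sll.ALU  dual
c2: i4/i5 sll.ALU xor.ALU  dual
c3: i6 sub.ALU  RAW r0
c4: i7 or.ALU  RAW r1
c5: i8 mul.MUL  no-port MUL/MEM
c6: i9 ld.MEM  tail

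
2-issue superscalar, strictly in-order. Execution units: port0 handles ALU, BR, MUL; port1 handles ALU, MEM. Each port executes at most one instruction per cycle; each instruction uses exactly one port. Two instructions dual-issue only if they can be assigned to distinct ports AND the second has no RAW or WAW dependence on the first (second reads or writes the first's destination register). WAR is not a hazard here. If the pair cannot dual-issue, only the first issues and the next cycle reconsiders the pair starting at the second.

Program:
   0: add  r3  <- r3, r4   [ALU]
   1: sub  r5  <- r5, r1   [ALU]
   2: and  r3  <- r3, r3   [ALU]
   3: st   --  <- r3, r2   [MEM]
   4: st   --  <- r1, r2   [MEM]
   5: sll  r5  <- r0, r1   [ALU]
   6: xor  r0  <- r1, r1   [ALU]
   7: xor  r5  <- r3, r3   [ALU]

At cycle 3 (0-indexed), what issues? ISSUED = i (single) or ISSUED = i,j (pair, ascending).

ISSUED = 4,5

c0: i0+i1 add.ALU;sub.ALU  pair
c1: i2 and.ALU  RAW r3
c2: i3 st.MEM  no-port MEM/MEM
c3: i4+i5 st.MEM;sll.ALU  pair
c4: i6+i7 xor.ALU;xor.ALU  pair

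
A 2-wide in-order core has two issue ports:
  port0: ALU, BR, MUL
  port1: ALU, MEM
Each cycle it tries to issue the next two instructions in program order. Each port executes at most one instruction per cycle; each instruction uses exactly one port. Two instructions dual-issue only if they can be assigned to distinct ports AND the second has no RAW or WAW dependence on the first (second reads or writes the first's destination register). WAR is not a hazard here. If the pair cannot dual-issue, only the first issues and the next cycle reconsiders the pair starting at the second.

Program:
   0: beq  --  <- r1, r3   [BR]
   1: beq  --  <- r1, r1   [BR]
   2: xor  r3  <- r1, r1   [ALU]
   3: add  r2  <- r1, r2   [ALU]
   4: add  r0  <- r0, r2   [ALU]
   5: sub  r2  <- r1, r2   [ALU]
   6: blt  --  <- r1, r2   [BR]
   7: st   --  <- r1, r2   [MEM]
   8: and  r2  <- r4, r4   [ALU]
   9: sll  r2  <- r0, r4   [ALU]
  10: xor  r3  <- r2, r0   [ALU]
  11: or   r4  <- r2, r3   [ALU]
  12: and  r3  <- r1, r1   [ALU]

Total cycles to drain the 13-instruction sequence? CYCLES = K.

CYCLES = 9

  cy0 -> i0 (beq.BR) no-port BR/BR
  cy1 -> i1/i2 (beq.BR/xor.ALU) pair
  cy2 -> i3 (add.ALU) RAW r2
  cy3 -> i4/i5 (add.ALU/sub.ALU) pair
  cy4 -> i6/i7 (blt.BR/st.MEM) pair
  cy5 -> i8 (and.ALU) WAW r2
  cy6 -> i9 (sll.ALU) RAW r2
  cy7 -> i10 (xor.ALU) RAW r3
  cy8 -> i11/i12 (or.ALU/and.ALU) pair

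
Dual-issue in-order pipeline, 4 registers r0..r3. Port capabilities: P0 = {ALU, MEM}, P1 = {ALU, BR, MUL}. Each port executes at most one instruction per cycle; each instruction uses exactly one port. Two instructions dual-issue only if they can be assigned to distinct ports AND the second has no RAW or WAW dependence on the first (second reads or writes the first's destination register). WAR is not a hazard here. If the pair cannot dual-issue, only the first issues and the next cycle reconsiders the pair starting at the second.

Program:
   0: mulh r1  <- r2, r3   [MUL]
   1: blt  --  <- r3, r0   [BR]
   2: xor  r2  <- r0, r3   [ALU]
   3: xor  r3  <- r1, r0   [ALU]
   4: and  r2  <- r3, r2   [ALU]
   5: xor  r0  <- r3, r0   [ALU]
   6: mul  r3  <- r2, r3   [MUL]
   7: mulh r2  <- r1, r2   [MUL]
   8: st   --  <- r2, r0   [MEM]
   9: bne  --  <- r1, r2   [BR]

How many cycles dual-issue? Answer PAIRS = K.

PAIRS = 3

  cy0 -> i0 (mulh.MUL) no-port MUL/BR
  cy1 -> i1&i2 (blt.BR;xor.ALU) 2-wide
  cy2 -> i3 (xor.ALU) RAW r3
  cy3 -> i4&i5 (and.ALU;xor.ALU) 2-wide
  cy4 -> i6 (mul.MUL) no-port MUL/MUL
  cy5 -> i7 (mulh.MUL) RAW r2
  cy6 -> i8&i9 (st.MEM;bne.BR) 2-wide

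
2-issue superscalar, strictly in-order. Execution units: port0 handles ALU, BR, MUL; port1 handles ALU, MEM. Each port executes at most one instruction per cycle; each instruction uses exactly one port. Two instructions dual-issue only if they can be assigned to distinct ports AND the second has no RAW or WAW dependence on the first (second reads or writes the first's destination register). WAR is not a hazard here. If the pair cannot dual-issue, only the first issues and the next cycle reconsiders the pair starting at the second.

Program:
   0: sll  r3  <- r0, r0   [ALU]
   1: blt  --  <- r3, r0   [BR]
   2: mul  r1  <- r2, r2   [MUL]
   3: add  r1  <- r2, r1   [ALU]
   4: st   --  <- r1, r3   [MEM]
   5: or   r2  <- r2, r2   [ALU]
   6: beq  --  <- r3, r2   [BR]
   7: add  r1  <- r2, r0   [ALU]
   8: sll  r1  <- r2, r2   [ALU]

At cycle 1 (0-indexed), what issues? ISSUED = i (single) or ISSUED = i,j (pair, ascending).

ISSUED = 1

t=0 i0:sll.ALU ; RAW r3
t=1 i1:blt.BR ; no-port BR/MUL
t=2 i2:mul.MUL ; RAW+WAW r1
t=3 i3:add.ALU ; RAW r1
t=4 i4+i5:st.MEM or.ALU ; 2-wide
t=5 i6+i7:beq.BR add.ALU ; 2-wide
t=6 i8:sll.ALU ; tail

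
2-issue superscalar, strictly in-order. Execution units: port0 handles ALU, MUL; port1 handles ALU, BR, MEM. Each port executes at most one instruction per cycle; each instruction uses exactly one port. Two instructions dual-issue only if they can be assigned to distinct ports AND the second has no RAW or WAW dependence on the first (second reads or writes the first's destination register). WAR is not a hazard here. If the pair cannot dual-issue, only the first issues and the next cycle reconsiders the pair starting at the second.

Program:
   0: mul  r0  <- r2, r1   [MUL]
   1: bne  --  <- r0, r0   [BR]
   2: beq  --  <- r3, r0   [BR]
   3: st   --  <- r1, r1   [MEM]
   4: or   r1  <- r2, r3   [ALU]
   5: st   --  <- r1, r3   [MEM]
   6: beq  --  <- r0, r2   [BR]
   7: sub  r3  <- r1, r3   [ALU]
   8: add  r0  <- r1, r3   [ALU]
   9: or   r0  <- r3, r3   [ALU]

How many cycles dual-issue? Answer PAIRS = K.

[0] i0  mul.MUL  -- RAW r0
[1] i1  bne.BR  -- no-port BR/BR
[2] i2  beq.BR  -- no-port BR/MEM
[3] i3,i4  st.MEM;or.ALU  -- 2-wide
[4] i5  st.MEM  -- no-port MEM/BR
[5] i6,i7  beq.BR;sub.ALU  -- 2-wide
[6] i8  add.ALU  -- WAW r0
[7] i9  or.ALU  -- tail

PAIRS = 2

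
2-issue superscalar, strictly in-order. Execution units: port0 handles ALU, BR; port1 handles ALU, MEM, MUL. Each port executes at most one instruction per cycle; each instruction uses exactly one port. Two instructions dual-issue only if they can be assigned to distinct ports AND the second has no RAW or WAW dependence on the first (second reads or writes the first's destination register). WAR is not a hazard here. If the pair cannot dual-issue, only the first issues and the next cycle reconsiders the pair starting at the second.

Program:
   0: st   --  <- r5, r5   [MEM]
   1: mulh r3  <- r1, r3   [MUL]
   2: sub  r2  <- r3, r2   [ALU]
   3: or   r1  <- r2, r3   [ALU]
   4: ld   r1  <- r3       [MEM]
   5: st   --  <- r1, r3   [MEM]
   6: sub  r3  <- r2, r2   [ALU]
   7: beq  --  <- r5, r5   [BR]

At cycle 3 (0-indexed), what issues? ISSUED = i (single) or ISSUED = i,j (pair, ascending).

c0: i0 st.MEM  no-port MEM/MUL
c1: i1 mulh.MUL  RAW r3
c2: i2 sub.ALU  RAW r2
c3: i3 or.ALU  WAW r1
c4: i4 ld.MEM  no-port MEM/MEM
c5: i5&i6 st.MEM/sub.ALU  dual
c6: i7 beq.BR  tail

ISSUED = 3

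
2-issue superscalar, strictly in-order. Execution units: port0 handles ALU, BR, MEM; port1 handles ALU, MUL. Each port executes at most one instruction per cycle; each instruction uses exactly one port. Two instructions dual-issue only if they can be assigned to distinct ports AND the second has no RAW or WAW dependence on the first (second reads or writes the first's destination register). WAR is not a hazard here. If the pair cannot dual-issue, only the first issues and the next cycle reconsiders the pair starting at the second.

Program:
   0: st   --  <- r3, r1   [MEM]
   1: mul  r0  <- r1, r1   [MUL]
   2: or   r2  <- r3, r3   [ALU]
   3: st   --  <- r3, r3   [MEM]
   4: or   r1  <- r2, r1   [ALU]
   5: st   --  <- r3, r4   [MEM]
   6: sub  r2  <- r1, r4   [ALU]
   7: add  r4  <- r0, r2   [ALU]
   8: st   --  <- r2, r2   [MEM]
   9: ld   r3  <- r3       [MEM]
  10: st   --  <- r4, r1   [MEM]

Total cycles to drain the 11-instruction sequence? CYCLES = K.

  cy0 -> i0+i1 (st.MEM/mul.MUL) 2-wide
  cy1 -> i2+i3 (or.ALU/st.MEM) 2-wide
  cy2 -> i4+i5 (or.ALU/st.MEM) 2-wide
  cy3 -> i6 (sub.ALU) RAW r2
  cy4 -> i7+i8 (add.ALU/st.MEM) 2-wide
  cy5 -> i9 (ld.MEM) no-port MEM/MEM
  cy6 -> i10 (st.MEM) tail

CYCLES = 7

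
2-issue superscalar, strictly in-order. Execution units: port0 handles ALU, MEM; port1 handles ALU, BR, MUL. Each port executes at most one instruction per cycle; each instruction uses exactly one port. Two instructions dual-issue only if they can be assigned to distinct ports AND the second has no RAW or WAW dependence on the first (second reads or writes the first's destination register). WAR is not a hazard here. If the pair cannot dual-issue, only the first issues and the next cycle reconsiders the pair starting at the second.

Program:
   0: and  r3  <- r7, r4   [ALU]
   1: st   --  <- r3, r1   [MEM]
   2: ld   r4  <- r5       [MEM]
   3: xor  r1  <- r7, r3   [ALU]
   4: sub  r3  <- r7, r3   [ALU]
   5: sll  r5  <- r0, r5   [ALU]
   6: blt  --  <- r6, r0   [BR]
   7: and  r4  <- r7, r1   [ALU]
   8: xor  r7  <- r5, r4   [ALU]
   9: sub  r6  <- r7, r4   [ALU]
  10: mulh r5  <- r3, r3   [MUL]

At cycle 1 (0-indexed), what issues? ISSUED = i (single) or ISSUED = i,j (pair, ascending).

ISSUED = 1

#0 head=0: and.ALU i0 RAW r3
#1 head=1: st.MEM i1 no-port MEM/MEM
#2 head=2: ld.MEM xor.ALU i2+i3 pair
#3 head=4: sub.ALU sll.ALU i4+i5 pair
#4 head=6: blt.BR and.ALU i6+i7 pair
#5 head=8: xor.ALU i8 RAW r7
#6 head=9: sub.ALU mulh.MUL i9+i10 pair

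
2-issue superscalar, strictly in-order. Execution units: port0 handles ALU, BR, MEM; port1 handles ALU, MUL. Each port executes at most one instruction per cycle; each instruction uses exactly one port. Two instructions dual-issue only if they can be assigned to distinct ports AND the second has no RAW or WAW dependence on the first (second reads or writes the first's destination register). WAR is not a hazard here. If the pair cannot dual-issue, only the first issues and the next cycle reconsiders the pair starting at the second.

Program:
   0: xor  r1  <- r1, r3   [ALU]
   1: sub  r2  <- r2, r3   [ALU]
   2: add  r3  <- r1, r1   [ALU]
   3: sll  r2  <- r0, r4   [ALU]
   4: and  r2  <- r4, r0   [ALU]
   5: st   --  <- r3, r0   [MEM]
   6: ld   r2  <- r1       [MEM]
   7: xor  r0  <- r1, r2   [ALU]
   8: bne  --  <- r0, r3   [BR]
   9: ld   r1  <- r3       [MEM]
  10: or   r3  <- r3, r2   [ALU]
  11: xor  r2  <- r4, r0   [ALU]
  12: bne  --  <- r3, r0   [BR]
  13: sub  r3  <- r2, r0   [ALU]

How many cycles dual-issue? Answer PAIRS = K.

#0 head=0: xor sub i0,i1 2-wide
#1 head=2: add sll i2,i3 2-wide
#2 head=4: and st i4,i5 2-wide
#3 head=6: ld i6 RAW r2
#4 head=7: xor i7 RAW r0
#5 head=8: bne i8 no-port BR/MEM
#6 head=9: ld or i9,i10 2-wide
#7 head=11: xor bne i11,i12 2-wide
#8 head=13: sub i13 tail

PAIRS = 5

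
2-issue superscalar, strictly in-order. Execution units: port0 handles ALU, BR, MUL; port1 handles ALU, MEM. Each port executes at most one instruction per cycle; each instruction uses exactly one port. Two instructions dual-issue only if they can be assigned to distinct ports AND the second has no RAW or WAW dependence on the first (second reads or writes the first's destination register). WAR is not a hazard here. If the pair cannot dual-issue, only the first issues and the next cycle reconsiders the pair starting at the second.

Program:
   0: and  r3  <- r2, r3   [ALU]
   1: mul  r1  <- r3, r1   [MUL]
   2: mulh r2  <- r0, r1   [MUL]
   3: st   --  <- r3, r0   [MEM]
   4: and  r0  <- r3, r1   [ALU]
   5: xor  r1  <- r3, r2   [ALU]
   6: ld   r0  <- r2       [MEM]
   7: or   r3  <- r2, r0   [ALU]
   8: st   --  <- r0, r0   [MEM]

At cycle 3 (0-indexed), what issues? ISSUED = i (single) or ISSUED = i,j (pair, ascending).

ISSUED = 4,5

[0] i0  and  -- RAW r3
[1] i1  mul  -- no-port MUL/MUL
[2] i2&i3  mulh/st  -- pair
[3] i4&i5  and/xor  -- pair
[4] i6  ld  -- RAW r0
[5] i7&i8  or/st  -- pair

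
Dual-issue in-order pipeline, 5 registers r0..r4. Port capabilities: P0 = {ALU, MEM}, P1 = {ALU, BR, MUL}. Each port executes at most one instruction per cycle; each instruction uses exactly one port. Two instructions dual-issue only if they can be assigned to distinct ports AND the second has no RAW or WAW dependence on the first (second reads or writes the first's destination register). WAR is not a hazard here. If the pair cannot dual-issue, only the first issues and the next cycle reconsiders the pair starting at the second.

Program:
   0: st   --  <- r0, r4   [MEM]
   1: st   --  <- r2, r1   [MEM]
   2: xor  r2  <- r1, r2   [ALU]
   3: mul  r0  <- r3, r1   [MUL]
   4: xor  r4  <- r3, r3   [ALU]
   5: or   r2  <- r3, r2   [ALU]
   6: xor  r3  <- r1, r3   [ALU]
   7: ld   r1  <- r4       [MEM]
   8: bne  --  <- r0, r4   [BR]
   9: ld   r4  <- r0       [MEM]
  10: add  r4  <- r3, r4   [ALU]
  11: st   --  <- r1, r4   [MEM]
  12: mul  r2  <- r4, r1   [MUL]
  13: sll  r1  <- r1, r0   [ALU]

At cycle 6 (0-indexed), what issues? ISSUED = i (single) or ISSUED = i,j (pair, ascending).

ISSUED = 10

[0] i0  st.MEM  -- no-port MEM/MEM
[1] i1/i2  st.MEM xor.ALU  -- dual
[2] i3/i4  mul.MUL xor.ALU  -- dual
[3] i5/i6  or.ALU xor.ALU  -- dual
[4] i7/i8  ld.MEM bne.BR  -- dual
[5] i9  ld.MEM  -- RAW+WAW r4
[6] i10  add.ALU  -- RAW r4
[7] i11/i12  st.MEM mul.MUL  -- dual
[8] i13  sll.ALU  -- tail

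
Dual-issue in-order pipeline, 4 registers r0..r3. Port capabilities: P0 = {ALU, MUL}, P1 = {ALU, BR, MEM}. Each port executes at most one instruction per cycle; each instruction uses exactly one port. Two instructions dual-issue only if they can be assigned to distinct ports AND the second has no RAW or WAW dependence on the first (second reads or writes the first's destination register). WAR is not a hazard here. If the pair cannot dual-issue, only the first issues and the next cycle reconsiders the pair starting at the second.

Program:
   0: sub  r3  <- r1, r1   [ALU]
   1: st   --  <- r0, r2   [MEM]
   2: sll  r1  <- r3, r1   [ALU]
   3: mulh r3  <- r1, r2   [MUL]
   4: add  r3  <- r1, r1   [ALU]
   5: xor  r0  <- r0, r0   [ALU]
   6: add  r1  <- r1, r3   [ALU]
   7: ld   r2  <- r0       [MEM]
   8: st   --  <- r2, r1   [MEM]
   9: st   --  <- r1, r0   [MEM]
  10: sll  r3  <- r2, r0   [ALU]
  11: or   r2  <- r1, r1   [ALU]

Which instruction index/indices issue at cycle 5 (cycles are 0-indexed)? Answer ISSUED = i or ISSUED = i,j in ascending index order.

ISSUED = 8

c0: i0/i1 sub.ALU;st.MEM  dual
c1: i2 sll.ALU  RAW r1
c2: i3 mulh.MUL  WAW r3
c3: i4/i5 add.ALU;xor.ALU  dual
c4: i6/i7 add.ALU;ld.MEM  dual
c5: i8 st.MEM  no-port MEM/MEM
c6: i9/i10 st.MEM;sll.ALU  dual
c7: i11 or.ALU  tail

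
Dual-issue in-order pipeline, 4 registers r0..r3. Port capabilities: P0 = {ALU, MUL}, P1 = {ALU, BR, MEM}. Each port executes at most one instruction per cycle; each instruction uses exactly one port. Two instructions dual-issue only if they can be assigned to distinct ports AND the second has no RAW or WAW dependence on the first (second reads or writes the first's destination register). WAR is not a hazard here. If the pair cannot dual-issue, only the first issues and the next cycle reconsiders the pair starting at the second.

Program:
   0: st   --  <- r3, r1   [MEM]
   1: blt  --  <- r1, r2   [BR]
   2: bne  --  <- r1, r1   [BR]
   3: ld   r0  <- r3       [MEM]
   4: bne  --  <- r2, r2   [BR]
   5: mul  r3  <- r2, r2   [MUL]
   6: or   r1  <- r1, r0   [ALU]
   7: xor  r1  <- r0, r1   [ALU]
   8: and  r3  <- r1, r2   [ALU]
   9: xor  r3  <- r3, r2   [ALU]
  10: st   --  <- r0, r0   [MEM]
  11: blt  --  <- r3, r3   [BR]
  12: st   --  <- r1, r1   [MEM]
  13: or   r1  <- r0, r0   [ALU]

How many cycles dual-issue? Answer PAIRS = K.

PAIRS = 3

0. st @i0  | no-port MEM/BR
1. blt @i1  | no-port BR/BR
2. bne @i2  | no-port BR/MEM
3. ld @i3  | no-port MEM/BR
4. bne;mul @i4,i5  | 2-wide
5. or @i6  | RAW+WAW r1
6. xor @i7  | RAW r1
7. and @i8  | RAW+WAW r3
8. xor;st @i9,i10  | 2-wide
9. blt @i11  | no-port BR/MEM
10. st;or @i12,i13  | 2-wide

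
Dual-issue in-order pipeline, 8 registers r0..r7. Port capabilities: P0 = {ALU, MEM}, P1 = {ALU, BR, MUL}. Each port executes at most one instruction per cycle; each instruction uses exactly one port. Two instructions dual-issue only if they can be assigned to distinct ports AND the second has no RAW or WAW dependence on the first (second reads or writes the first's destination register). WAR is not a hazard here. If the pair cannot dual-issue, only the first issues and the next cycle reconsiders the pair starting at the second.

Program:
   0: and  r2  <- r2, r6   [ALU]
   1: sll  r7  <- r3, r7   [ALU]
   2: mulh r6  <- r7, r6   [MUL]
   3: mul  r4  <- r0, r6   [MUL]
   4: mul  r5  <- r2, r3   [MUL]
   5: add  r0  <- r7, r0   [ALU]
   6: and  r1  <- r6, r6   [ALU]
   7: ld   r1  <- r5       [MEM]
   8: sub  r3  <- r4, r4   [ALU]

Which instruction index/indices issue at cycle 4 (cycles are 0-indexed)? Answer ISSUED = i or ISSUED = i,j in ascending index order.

ISSUED = 6

#0 head=0: and.ALU/sll.ALU i0&i1 pair
#1 head=2: mulh.MUL i2 no-port MUL/MUL
#2 head=3: mul.MUL i3 no-port MUL/MUL
#3 head=4: mul.MUL/add.ALU i4&i5 pair
#4 head=6: and.ALU i6 WAW r1
#5 head=7: ld.MEM/sub.ALU i7&i8 pair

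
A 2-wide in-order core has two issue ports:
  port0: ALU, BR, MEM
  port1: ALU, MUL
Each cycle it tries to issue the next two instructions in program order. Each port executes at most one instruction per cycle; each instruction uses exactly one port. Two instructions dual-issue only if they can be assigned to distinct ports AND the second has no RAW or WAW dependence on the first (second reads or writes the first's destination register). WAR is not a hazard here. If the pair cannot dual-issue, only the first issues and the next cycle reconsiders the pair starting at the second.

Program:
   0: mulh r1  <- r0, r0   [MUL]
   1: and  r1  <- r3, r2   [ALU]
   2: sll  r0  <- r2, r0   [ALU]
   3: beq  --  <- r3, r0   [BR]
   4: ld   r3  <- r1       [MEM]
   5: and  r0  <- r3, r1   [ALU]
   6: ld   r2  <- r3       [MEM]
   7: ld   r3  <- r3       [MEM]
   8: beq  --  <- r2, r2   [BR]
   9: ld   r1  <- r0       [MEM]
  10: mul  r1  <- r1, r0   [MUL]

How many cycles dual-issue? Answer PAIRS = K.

PAIRS = 2

#0 head=0: mulh.MUL i0 WAW r1
#1 head=1: and.ALU/sll.ALU i1,i2 2-wide
#2 head=3: beq.BR i3 no-port BR/MEM
#3 head=4: ld.MEM i4 RAW r3
#4 head=5: and.ALU/ld.MEM i5,i6 2-wide
#5 head=7: ld.MEM i7 no-port MEM/BR
#6 head=8: beq.BR i8 no-port BR/MEM
#7 head=9: ld.MEM i9 RAW+WAW r1
#8 head=10: mul.MUL i10 tail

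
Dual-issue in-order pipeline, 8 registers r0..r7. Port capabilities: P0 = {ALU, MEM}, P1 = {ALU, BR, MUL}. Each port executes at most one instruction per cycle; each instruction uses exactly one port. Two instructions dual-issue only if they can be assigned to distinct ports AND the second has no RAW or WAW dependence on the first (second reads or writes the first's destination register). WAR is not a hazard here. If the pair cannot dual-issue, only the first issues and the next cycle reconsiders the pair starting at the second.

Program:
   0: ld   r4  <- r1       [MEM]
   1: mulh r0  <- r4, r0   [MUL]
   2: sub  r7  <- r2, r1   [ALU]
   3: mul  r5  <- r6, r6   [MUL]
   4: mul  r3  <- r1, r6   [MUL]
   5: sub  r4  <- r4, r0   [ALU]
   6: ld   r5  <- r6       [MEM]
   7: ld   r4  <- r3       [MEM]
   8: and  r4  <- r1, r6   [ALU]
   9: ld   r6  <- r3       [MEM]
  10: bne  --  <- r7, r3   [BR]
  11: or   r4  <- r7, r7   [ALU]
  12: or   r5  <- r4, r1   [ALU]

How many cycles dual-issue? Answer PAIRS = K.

[0] i0  ld.MEM  -- RAW r4
[1] i1/i2  mulh.MUL;sub.ALU  -- 2-wide
[2] i3  mul.MUL  -- no-port MUL/MUL
[3] i4/i5  mul.MUL;sub.ALU  -- 2-wide
[4] i6  ld.MEM  -- no-port MEM/MEM
[5] i7  ld.MEM  -- WAW r4
[6] i8/i9  and.ALU;ld.MEM  -- 2-wide
[7] i10/i11  bne.BR;or.ALU  -- 2-wide
[8] i12  or.ALU  -- tail

PAIRS = 4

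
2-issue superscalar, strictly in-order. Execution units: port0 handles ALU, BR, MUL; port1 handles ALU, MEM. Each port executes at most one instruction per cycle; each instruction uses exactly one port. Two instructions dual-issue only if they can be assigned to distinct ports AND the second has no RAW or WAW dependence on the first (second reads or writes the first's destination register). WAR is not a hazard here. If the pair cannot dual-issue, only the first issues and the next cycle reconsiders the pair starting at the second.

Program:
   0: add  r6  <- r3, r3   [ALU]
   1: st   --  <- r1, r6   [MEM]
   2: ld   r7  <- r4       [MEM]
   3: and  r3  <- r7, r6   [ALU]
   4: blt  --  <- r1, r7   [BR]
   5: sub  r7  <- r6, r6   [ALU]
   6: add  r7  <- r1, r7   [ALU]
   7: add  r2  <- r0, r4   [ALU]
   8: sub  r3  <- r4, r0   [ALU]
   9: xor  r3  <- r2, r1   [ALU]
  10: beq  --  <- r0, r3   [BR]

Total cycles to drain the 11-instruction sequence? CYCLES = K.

  cy0 -> i0 (add) RAW r6
  cy1 -> i1 (st) no-port MEM/MEM
  cy2 -> i2 (ld) RAW r7
  cy3 -> i3,i4 (and blt) 2-wide
  cy4 -> i5 (sub) RAW+WAW r7
  cy5 -> i6,i7 (add add) 2-wide
  cy6 -> i8 (sub) WAW r3
  cy7 -> i9 (xor) RAW r3
  cy8 -> i10 (beq) tail

CYCLES = 9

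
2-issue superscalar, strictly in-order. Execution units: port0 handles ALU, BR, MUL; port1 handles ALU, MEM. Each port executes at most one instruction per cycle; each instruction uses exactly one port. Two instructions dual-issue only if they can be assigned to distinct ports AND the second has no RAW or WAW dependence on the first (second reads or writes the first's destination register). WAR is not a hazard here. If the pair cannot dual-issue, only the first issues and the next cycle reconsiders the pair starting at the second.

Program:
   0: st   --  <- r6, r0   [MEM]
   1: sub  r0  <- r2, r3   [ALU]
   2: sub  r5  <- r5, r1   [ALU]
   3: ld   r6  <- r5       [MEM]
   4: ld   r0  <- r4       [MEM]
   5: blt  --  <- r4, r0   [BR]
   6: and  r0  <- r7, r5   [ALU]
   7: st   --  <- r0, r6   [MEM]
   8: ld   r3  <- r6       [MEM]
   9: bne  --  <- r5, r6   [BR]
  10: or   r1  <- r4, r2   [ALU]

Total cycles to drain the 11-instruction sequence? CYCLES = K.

CYCLES = 8

  cy0 -> i0/i1 (st sub) pair
  cy1 -> i2 (sub) RAW r5
  cy2 -> i3 (ld) no-port MEM/MEM
  cy3 -> i4 (ld) RAW r0
  cy4 -> i5/i6 (blt and) pair
  cy5 -> i7 (st) no-port MEM/MEM
  cy6 -> i8/i9 (ld bne) pair
  cy7 -> i10 (or) tail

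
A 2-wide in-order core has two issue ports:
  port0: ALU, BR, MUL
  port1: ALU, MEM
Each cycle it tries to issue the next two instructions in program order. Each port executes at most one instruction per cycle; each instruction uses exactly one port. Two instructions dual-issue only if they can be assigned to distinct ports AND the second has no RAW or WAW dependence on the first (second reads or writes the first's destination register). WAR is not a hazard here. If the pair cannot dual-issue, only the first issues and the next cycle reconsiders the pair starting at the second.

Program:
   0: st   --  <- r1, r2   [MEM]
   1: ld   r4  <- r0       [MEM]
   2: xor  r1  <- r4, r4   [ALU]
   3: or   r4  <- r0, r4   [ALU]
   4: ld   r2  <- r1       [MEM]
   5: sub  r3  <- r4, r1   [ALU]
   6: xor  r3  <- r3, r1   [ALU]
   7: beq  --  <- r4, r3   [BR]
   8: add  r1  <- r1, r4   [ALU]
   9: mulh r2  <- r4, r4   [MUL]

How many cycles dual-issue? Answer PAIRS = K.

[0] i0  st.MEM  -- no-port MEM/MEM
[1] i1  ld.MEM  -- RAW r4
[2] i2&i3  xor.ALU+or.ALU  -- dual
[3] i4&i5  ld.MEM+sub.ALU  -- dual
[4] i6  xor.ALU  -- RAW r3
[5] i7&i8  beq.BR+add.ALU  -- dual
[6] i9  mulh.MUL  -- tail

PAIRS = 3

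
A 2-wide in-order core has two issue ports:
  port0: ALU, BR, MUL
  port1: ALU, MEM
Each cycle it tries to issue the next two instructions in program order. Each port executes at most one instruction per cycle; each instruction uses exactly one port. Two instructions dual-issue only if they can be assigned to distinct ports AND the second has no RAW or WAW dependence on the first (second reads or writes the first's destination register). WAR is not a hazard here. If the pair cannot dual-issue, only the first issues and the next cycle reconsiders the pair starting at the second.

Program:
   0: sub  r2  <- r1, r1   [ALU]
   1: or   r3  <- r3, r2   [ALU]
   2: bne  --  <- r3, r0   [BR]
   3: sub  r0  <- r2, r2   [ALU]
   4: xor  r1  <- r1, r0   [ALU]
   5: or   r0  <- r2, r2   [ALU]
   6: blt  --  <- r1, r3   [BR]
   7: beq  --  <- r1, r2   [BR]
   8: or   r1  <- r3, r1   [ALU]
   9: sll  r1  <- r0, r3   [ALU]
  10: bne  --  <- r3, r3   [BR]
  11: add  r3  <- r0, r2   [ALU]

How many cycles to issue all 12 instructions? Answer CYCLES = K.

c0: i0 sub  RAW r2
c1: i1 or  RAW r3
c2: i2/i3 bne+sub  2-wide
c3: i4/i5 xor+or  2-wide
c4: i6 blt  no-port BR/BR
c5: i7/i8 beq+or  2-wide
c6: i9/i10 sll+bne  2-wide
c7: i11 add  tail

CYCLES = 8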